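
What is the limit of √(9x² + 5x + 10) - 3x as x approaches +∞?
As x → +∞: multiply by the conjugate to get (5x+10)/(√(9x²+5x+10)+3x); the denominator ~ 6x, so the limit is 5/6.
Limit = 5/6.

Final answer: 5/6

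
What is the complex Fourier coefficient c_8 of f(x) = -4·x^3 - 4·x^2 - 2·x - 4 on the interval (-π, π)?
Compute the real Fourier coefficients first: a_8 = -1/4, b_8 = 13/32 + π^2.
Then c_8 = (a_8 − i·b_8)/2 = -1/8 - i·π^2/2 - 13·i/64.

Final answer: -1/8 - i·π^2/2 - 13·i/64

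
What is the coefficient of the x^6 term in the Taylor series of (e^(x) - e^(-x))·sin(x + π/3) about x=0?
Expand to order 6: (e^(x) - e^(-x))·sin(x + π/3) = -x^6/90 - √(3)·x^5/30 - √(3)·x^3/3 + x^2 + √(3)·x + O(x^7).
The coefficient of x^6 is -1/90.

Final answer: -1/90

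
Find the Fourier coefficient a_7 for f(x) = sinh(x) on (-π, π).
a_7 = (1/π) ∫_{-π}^{π} f(x)·cos(7x) dx.
Evaluate the integral (use parity and integration by parts as needed): a_7 = 0.

Final answer: 0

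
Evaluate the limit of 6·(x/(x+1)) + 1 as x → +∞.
Evaluate the dominant behaviour as x → +∞; each term tends to a finite value or vanishes.
Limit = 7.

Final answer: 7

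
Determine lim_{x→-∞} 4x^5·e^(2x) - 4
The product is a 0·∞ indeterminate form at x → -∞.
Rewrite the product as 4x^5 / e^(-2x) (an ∞/∞ form) and apply L'Hôpital, or use the standard hierarchy e^(2|x|) ≫ |x^5| as x → -∞.
The indeterminate product → 0, so the limit = -4.

Final answer: -4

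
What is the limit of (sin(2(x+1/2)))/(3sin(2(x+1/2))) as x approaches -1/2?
Both numerator and denominator → 0 as x → -1/2; this is a 0/0 indeterminate form.
Expand each to leading order near x = -1/2: numerator ~ 2·(x + 1/2), denominator ~ 6·(x + 1/2).
The limit of the ratio is 1/3.

Final answer: 1/3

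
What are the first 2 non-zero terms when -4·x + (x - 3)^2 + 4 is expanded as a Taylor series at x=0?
13 - 10·x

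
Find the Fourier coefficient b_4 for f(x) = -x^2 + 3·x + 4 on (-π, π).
b_4 = (1/π) ∫_{-π}^{π} f(x)·sin(4x) dx.
Evaluate the integral (use parity and integration by parts as needed): b_4 = -3/2.

Final answer: -3/2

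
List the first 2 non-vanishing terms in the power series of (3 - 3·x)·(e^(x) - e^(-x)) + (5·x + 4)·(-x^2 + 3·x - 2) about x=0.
8·x - 8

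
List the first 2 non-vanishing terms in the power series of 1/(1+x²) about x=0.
1 - x^2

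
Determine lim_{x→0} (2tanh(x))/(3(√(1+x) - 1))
Both numerator and denominator → 0 as x → 0; this is a 0/0 indeterminate form.
Expand each to leading order near x = 0: numerator ~ 2·x, denominator ~ 3·x/2.
The limit of the ratio is 4/3.

Final answer: 4/3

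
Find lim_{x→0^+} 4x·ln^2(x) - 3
The product is a 0·∞ indeterminate form at x → 0⁺.
Rewrite the product as 4·ln^2(x) / x^(-1) and apply L'Hôpital, or use the standard hierarchy x^(-1) ≫ |ln x|^2 as x → 0⁺.
The indeterminate product → 0, so the limit = -3.

Final answer: -3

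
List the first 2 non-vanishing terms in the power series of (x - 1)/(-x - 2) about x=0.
1/2 - 3·x/4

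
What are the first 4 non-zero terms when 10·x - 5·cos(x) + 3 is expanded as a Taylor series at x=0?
-5·x^4/24 + 5·x^2/2 + 10·x - 2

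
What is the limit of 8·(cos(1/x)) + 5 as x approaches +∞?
Evaluate the dominant behaviour as x → +∞; each term tends to a finite value or vanishes.
Limit = 13.

Final answer: 13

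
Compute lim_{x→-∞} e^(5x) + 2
Evaluate the dominant behaviour as x → -∞; each term tends to a finite value or vanishes.
Limit = 2.

Final answer: 2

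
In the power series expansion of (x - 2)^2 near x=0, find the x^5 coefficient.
Expand to order 5: (x - 2)^2 = x^2 - 4·x + 4 + O(x^6).
The coefficient of x^5 is 0.

Final answer: 0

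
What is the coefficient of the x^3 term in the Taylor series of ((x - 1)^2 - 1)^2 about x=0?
Expand to order 3: ((x - 1)^2 - 1)^2 = -4·x^3 + 4·x^2 + O(x^4).
The coefficient of x^3 is -4.

Final answer: -4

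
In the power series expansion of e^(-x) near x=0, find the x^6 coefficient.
Expand to order 6: e^(-x) = x^6/720 - x^5/120 + x^4/24 - x^3/6 + x^2/2 - x + 1 + O(x^7).
The coefficient of x^6 is 1/720.

Final answer: 1/720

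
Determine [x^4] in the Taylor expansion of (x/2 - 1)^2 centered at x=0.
Expand to order 4: (x/2 - 1)^2 = x^2/4 - x + 1 + O(x^5).
The coefficient of x^4 is 0.

Final answer: 0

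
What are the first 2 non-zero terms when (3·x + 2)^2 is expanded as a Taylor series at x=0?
12·x + 4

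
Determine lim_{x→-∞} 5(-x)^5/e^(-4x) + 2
The quotient is an ∞/∞ indeterminate form as x → -∞.
Compare growth rates of the dominant terms (exponentials ≫ polynomials ≫ logarithms), or apply L'Hôpital's rule; the quotient → 0.
Adding the constant: 0 + 2 = 2. Limit = 2.

Final answer: 2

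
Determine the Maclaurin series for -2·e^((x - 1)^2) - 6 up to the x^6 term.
-173·e·x^6/45 + 26·e·x^5/5 - 19·e·x^4/3 + 20·e·x^3/3 - 6·e·x^2 + 4·e·x - 6 - 2·e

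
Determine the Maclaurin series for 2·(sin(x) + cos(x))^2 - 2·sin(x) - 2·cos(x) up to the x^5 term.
31·x^5/60 - x^4/12 - 7·x^3/3 + x^2 + 2·x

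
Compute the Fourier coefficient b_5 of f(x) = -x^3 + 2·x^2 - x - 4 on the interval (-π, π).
b_5 = (1/π) ∫_{-π}^{π} f(x)·sin(5x) dx.
Evaluate the integral (use parity and integration by parts as needed): b_5 = -2·π^2/5 - 38/125.

Final answer: -2·π^2/5 - 38/125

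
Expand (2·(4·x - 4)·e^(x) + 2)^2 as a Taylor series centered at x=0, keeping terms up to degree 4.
4·x^4 - 32·x^3 - 48·x^2 + 36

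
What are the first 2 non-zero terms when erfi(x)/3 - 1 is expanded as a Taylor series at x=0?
2·x/(3·√(π)) - 1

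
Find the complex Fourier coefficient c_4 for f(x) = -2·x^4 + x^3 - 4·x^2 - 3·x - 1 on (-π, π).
Compute the real Fourier coefficients first: a_4 = -π^2 - 5/8, b_4 = 27/16 - π^2/2.
Then c_4 = (a_4 − i·b_4)/2 = -π^2/2 - 5/16 - 27·i/32 + i·π^2/4.

Final answer: -π^2/2 - 5/16 - 27·i/32 + i·π^2/4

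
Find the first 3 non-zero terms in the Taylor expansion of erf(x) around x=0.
x^5/(5·√(π)) - 2·x^3/(3·√(π)) + 2·x/√(π)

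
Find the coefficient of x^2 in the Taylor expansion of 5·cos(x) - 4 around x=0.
Expand to order 2: 5·cos(x) - 4 = 1 - 5·x^2/2 + O(x^3).
The coefficient of x^2 is -5/2.

Final answer: -5/2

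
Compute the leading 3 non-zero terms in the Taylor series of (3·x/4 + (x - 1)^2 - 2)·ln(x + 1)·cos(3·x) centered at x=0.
139·x^3/24 - 3·x^2/4 - x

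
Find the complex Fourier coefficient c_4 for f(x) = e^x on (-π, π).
Compute the real Fourier coefficients first: a_4 = (-1 + e^(2·π))·e^(-π)/(17·π), b_4 = (4 - 4·e^(2·π))·e^(-π)/(17·π).
Then c_4 = (a_4 − i·b_4)/2 = -e^(-π)/(34·π) + e^(π)/(34·π) - 2·i·e^(-π)/(17·π) + 2·i·e^(π)/(17·π).

Final answer: -e^(-π)/(34·π) + e^(π)/(34·π) - 2·i·e^(-π)/(17·π) + 2·i·e^(π)/(17·π)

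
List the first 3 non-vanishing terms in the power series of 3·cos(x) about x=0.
x^4/8 - 3·x^2/2 + 3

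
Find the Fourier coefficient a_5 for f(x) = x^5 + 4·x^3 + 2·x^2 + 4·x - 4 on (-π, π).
a_5 = (1/π) ∫_{-π}^{π} f(x)·cos(5x) dx.
Evaluate the integral (use parity and integration by parts as needed): a_5 = -8/25.

Final answer: -8/25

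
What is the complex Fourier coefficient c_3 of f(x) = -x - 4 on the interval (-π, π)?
Compute the real Fourier coefficients first: a_3 = 0, b_3 = -2/3.
Then c_3 = (a_3 − i·b_3)/2 = i/3.

Final answer: i/3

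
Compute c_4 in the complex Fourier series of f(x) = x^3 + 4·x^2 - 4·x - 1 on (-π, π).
Compute the real Fourier coefficients first: a_4 = 1, b_4 = 35/16 - π^2/2.
Then c_4 = (a_4 − i·b_4)/2 = 1/2 - 35·i/32 + i·π^2/4.

Final answer: 1/2 - 35·i/32 + i·π^2/4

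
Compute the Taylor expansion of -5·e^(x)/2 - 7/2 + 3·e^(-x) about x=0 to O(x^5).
x^4/48 - 11·x^3/12 + x^2/4 - 11·x/2 - 3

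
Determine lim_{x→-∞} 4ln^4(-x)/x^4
This is an ∞/∞ indeterminate form as x → -∞.
Compare growth rates of the dominant terms (exponentials ≫ polynomials ≫ logarithms), or apply L'Hôpital's rule; the quotient → 0.
Limit = 0.

Final answer: 0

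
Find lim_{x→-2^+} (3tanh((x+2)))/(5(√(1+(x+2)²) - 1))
Both numerator and denominator → 0 as x → -2^+; this is a 0/0 indeterminate form.
Expand each to leading order near x = -2: numerator ~ 3·(x + 2), denominator ~ 5·(x + 2)^2/2.
The limit of the ratio is ∞.

Final answer: ∞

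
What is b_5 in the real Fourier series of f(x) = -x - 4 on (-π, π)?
b_5 = (1/π) ∫_{-π}^{π} f(x)·sin(5x) dx.
Evaluate the integral (use parity and integration by parts as needed): b_5 = -2/5.

Final answer: -2/5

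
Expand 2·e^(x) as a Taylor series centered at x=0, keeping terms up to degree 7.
x^7/2520 + x^6/360 + x^5/60 + x^4/12 + x^3/3 + x^2 + 2·x + 2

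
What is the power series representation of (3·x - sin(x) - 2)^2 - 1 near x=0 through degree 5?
x^5/30 + 2·x^4/3 - 2·x^3/3 + 4·x^2 - 8·x + 3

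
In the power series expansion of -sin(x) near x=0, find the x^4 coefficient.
Expand to order 4: -sin(x) = x^3/6 - x + O(x^5).
The coefficient of x^4 is 0.

Final answer: 0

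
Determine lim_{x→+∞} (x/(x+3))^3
As x → +∞: x/(x+3) = 1/(1 + 3/x) → 1, and the 3rd power of a limit-1 base also → 1.
Limit = 1.

Final answer: 1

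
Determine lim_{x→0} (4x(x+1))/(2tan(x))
Both numerator and denominator → 0 as x → 0; this is a 0/0 indeterminate form.
Expand each to leading order near x = 0: numerator ~ 4·x, denominator ~ 2·x.
The limit of the ratio is 2.

Final answer: 2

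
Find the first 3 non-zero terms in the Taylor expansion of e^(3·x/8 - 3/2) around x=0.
9·x^2·e^(-3/2)/128 + 3·x·e^(-3/2)/8 + e^(-3/2)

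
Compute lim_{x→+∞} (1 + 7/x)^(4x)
As x → +∞: write (1 + 7/x)^(4x) = ((1 + 7/x)^x)^4 → (e^7)^4 = e^28.
Limit = e^(28).

Final answer: e^(28)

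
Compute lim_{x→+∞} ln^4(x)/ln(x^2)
This is an ∞/∞ indeterminate form as x → +∞.
Write ln(x^2) = 2·ln(x), reducing the quotient to ln^3(x)/2 → ∞.
Limit = ∞.

Final answer: ∞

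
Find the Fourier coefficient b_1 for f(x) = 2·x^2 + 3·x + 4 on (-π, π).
b_1 = (1/π) ∫_{-π}^{π} f(x)·sin(1x) dx.
Evaluate the integral (use parity and integration by parts as needed): b_1 = 6.

Final answer: 6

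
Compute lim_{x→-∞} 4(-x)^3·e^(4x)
This is a 0·∞ indeterminate form at x → -∞.
Rewrite the product as 4(-x)^3 / e^(-4x) (an ∞/∞ form) and apply L'Hôpital, or use the standard hierarchy e^(4|x|) ≫ |(-x)^3| as x → -∞.
The indeterminate product → 0, so the limit = 0.

Final answer: 0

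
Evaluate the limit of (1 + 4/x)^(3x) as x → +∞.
As x → +∞: write (1 + 4/x)^(3x) = ((1 + 4/x)^x)^3 → (e^4)^3 = e^12.
Limit = e^(12).

Final answer: e^(12)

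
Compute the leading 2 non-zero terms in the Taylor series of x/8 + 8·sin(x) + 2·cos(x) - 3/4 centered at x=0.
65·x/8 + 5/4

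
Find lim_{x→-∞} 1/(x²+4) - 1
Evaluate the dominant behaviour as x → -∞; each term tends to a finite value or vanishes.
Limit = -1.

Final answer: -1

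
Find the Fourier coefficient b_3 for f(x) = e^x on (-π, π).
b_3 = (1/π) ∫_{-π}^{π} f(x)·sin(3x) dx.
Evaluate the integral (use parity and integration by parts as needed): b_3 = (-3 + 3·e^(2·π))·e^(-π)/(10·π).

Final answer: (-3 + 3·e^(2·π))·e^(-π)/(10·π)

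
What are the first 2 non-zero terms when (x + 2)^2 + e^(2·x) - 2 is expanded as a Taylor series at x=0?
6·x + 3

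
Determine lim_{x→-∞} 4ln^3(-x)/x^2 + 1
The quotient is an ∞/∞ indeterminate form as x → -∞.
Compare growth rates of the dominant terms (exponentials ≫ polynomials ≫ logarithms), or apply L'Hôpital's rule; the quotient → 0.
Adding the constant: 0 + 1 = 1. Limit = 1.

Final answer: 1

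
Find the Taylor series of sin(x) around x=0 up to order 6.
x^5/120 - x^3/6 + x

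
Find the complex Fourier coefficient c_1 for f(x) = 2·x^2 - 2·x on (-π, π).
Compute the real Fourier coefficients first: a_1 = -8, b_1 = -4.
Then c_1 = (a_1 − i·b_1)/2 = -4 + 2·i.

Final answer: -4 + 2·i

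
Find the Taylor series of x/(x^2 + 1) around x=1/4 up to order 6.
4/17 + 240·(x - 1/4)/289 - 3008·(x - 1/4)^2/4913 - 41216·(x - 1/4)^3/83521 + 1147904·(x - 1/4)^4/1419857 + 2027520·(x - 1/4)^5/24137569 - 328450048·(x - 1/4)^6/410338673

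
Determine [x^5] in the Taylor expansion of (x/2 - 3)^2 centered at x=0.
Expand to order 5: (x/2 - 3)^2 = x^2/4 - 3·x + 9 + O(x^6).
The coefficient of x^5 is 0.

Final answer: 0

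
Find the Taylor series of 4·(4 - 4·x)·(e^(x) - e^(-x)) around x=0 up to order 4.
-16·x^4/3 + 16·x^3/3 - 32·x^2 + 32·x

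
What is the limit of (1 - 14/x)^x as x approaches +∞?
As x → +∞: this is the defining limit (1 - 14/x)^x → e^(-14).
Limit = e^(-14).

Final answer: e^(-14)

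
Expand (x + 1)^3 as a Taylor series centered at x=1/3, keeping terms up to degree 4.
64/27 + 16·(x - 1/3)/3 + 4·(x - 1/3)^2 + (x - 1/3)^3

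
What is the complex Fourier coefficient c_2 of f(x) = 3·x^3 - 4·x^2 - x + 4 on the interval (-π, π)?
Compute the real Fourier coefficients first: a_2 = -4, b_2 = 11/2 - 3·π^2.
Then c_2 = (a_2 − i·b_2)/2 = -2 - 11·i/4 + 3·i·π^2/2.

Final answer: -2 - 11·i/4 + 3·i·π^2/2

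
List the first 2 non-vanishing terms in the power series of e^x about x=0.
x + 1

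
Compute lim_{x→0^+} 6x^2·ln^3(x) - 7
The product is a 0·∞ indeterminate form at x → 0⁺.
Rewrite the product as 6·ln^3(x) / x^(-2) and apply L'Hôpital, or use the standard hierarchy x^(-2) ≫ |ln x|^3 as x → 0⁺.
The indeterminate product → 0, so the limit = -7.

Final answer: -7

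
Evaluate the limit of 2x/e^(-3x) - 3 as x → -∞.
The quotient is an ∞/∞ indeterminate form as x → -∞.
Compare growth rates of the dominant terms (exponentials ≫ polynomials ≫ logarithms), or apply L'Hôpital's rule; the quotient → 0.
Adding the constant: 0 - 3 = -3. Limit = -3.

Final answer: -3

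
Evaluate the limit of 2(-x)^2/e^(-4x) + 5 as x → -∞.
The quotient is an ∞/∞ indeterminate form as x → -∞.
Compare growth rates of the dominant terms (exponentials ≫ polynomials ≫ logarithms), or apply L'Hôpital's rule; the quotient → 0.
Adding the constant: 0 + 5 = 5. Limit = 5.

Final answer: 5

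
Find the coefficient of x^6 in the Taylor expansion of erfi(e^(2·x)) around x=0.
Expand to order 6: erfi(e^(2·x)) = 5368·e·x^6/(9·√(π)) + 3656·e·x^5/(15·√(π)) + 284·e·x^4/(3·√(π)) + 104·e·x^3/(3·√(π)) + 12·e·x^2/√(π) + 4·e·x/√(π) + erfi(1) + O(x^7).
The coefficient of x^6 is 5368·e/(9·√(π)).

Final answer: 5368·e/(9·√(π))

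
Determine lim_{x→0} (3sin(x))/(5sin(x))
Both numerator and denominator → 0 as x → 0; this is a 0/0 indeterminate form.
Expand each to leading order near x = 0: numerator ~ 3·x, denominator ~ 5·x.
The limit of the ratio is 3/5.

Final answer: 3/5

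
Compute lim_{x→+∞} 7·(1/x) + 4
Evaluate the dominant behaviour as x → +∞; each term tends to a finite value or vanishes.
Limit = 4.

Final answer: 4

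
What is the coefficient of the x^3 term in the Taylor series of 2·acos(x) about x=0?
Expand to order 3: 2·acos(x) = -x^3/3 - 2·x + π + O(x^4).
The coefficient of x^3 is -1/3.

Final answer: -1/3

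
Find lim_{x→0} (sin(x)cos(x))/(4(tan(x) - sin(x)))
Both numerator and denominator → 0 as x → 0; this is a 0/0 indeterminate form.
Expand each to leading order near x = 0: numerator ~ x, denominator ~ 2·x^3.
The limit of the ratio is ∞.

Final answer: ∞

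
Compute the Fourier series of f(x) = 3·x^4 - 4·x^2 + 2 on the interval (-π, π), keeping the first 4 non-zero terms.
(160 - 24·π^2)·cos(x) + (-13 + 6·π^2)·cos(2·x) + (32/9 - 8·π^2/3)·cos(3·x) - 4·π^2/3 + 2 + 3·π^4/5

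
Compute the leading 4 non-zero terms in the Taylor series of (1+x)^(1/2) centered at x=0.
x^3/16 - x^2/8 + x/2 + 1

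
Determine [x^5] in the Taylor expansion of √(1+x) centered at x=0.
Expand to order 5: √(1+x) = 7·x^5/256 - 5·x^4/128 + x^3/16 - x^2/8 + x/2 + 1 + O(x^6).
The coefficient of x^5 is 7/256.

Final answer: 7/256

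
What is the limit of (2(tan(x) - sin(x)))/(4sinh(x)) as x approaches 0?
Both numerator and denominator → 0 as x → 0; this is a 0/0 indeterminate form.
Expand each to leading order near x = 0: numerator ~ x^3, denominator ~ 4·x.
The limit of the ratio is 0.

Final answer: 0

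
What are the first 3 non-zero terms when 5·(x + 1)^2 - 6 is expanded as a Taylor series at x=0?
5·x^2 + 10·x - 1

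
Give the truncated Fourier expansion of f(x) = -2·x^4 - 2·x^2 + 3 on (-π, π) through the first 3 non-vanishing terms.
(-88 + 16·π^2)·cos(x) + (4 - 4·π^2)·cos(2·x) - 2·π^4/5 - 2·π^2/3 + 3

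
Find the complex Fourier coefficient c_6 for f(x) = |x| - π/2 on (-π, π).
Compute the real Fourier coefficients first: a_6 = 0, b_6 = 0.
Then c_6 = (a_6 − i·b_6)/2 = 0.

Final answer: 0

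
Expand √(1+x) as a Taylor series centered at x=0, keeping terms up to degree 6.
-21·x^6/1024 + 7·x^5/256 - 5·x^4/128 + x^3/16 - x^2/8 + x/2 + 1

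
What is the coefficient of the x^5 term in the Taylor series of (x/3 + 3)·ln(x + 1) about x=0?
Expand to order 5: (x/3 + 3)·ln(x + 1) = 31·x^5/60 - 23·x^4/36 + 5·x^3/6 - 7·x^2/6 + 3·x + O(x^6).
The coefficient of x^5 is 31/60.

Final answer: 31/60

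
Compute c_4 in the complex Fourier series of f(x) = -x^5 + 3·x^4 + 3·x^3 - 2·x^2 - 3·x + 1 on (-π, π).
Compute the real Fourier coefficients first: a_4 = -17/16 + 3·π^2/2, b_4 = -17·π^2/8 + 147/64 + π^4/2.
Then c_4 = (a_4 − i·b_4)/2 = -17/32 + 3·π^2/4 - i·π^4/4 - 147·i/128 + 17·i·π^2/16.

Final answer: -17/32 + 3·π^2/4 - i·π^4/4 - 147·i/128 + 17·i·π^2/16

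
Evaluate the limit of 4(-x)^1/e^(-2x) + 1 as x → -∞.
The quotient is an ∞/∞ indeterminate form as x → -∞.
Compare growth rates of the dominant terms (exponentials ≫ polynomials ≫ logarithms), or apply L'Hôpital's rule; the quotient → 0.
Adding the constant: 0 + 1 = 1. Limit = 1.

Final answer: 1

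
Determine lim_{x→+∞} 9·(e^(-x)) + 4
Evaluate the dominant behaviour as x → +∞; each term tends to a finite value or vanishes.
Limit = 4.

Final answer: 4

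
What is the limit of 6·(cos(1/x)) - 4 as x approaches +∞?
Evaluate the dominant behaviour as x → +∞; each term tends to a finite value or vanishes.
Limit = 2.

Final answer: 2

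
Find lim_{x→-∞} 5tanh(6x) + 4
Evaluate the dominant behaviour as x → -∞; each term tends to a finite value or vanishes.
Limit = -1.

Final answer: -1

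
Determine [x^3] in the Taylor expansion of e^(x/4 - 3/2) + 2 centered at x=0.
Expand to order 3: e^(x/4 - 3/2) + 2 = x^3·e^(-3/2)/384 + x^2·e^(-3/2)/32 + x·e^(-3/2)/4 + e^(-3/2) + 2 + O(x^4).
The coefficient of x^3 is e^(-3/2)/384.

Final answer: e^(-3/2)/384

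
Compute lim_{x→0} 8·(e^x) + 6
Direct substitution at x = 0 gives 14.

Final answer: 14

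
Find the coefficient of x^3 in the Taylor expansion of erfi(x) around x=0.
Expand to order 3: erfi(x) = 2·x^3/(3·√(π)) + 2·x/√(π) + O(x^4).
The coefficient of x^3 is 2/(3·√(π)).

Final answer: 2/(3·√(π))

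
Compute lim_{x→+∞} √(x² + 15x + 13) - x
This is an ∞ − ∞ indeterminate form.
Multiply and divide by the conjugate √(x²+15x + 13) + x; the x² terms cancel, leaving (15x + 13)/(√(x²+15x + 13)+x) → 15/2.
Limit = 15/2.

Final answer: 15/2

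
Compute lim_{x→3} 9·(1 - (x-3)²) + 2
Direct substitution at x = 3 gives 11.

Final answer: 11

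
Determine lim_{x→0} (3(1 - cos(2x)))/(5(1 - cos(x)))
Both numerator and denominator → 0 as x → 0; this is a 0/0 indeterminate form.
Expand each to leading order near x = 0: numerator ~ 6·x^2, denominator ~ 5·x^2/2.
The limit of the ratio is 12/5.

Final answer: 12/5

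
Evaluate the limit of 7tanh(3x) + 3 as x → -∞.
Evaluate the dominant behaviour as x → -∞; each term tends to a finite value or vanishes.
Limit = -4.

Final answer: -4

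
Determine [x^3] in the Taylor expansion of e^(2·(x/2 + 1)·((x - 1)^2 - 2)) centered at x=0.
Expand to order 3: e^(2·(x/2 + 1)·((x - 1)^2 - 2)) = -119·x^3·e^(-2)/6 + 25·x^2·e^(-2)/2 - 5·x·e^(-2) + e^(-2) + O(x^4).
The coefficient of x^3 is -119·e^(-2)/6.

Final answer: -119·e^(-2)/6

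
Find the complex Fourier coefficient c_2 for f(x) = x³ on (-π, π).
Compute the real Fourier coefficients first: a_2 = 0, b_2 = 3/2 - π^2.
Then c_2 = (a_2 − i·b_2)/2 = -3·i/4 + i·π^2/2.

Final answer: -3·i/4 + i·π^2/2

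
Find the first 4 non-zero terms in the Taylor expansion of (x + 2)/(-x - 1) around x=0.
x^3 - x^2 + x - 2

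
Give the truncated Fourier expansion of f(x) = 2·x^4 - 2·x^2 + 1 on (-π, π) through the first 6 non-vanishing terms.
(104 - 16·π^2)·cos(x) + (-8 + 4·π^2)·cos(2·x) + (56/27 - 16·π^2/9)·cos(3·x) + (-7/8 + π^2)·cos(4·x) + (296/625 - 16·π^2/25)·cos(5·x) - 2·π^2/3 + 1 + 2·π^4/5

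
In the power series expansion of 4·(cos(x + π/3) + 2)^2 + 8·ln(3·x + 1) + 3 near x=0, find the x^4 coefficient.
Expand to order 4: 4·(cos(x + π/3) + 2)^2 + 8·ln(3·x + 1) + 3 = -487·x^4/3 + x^3·(8·√(3)/3 + 72) - 38·x^2 + x·(24 - 10·√(3)) + 28 + O(x^5).
The coefficient of x^4 is -487/3.

Final answer: -487/3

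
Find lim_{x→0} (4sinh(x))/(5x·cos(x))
Both numerator and denominator → 0 as x → 0; this is a 0/0 indeterminate form.
Expand each to leading order near x = 0: numerator ~ 4·x, denominator ~ 5·x.
The limit of the ratio is 4/5.

Final answer: 4/5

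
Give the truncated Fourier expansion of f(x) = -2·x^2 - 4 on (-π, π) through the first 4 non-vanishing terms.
8·cos(x) - 2·cos(2·x) + 8·cos(3·x)/9 - 2·π^2/3 - 4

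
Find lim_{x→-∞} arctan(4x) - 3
Evaluate the dominant behaviour as x → -∞; each term tends to a finite value or vanishes.
Limit = -3 - π/2.

Final answer: -3 - π/2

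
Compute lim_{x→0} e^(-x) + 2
Direct substitution at x = 0 gives 3.

Final answer: 3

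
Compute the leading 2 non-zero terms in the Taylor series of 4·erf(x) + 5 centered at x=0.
8·x/√(π) + 5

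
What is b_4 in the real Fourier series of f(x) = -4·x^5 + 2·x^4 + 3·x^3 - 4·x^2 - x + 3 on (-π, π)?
b_4 = (1/π) ∫_{-π}^{π} f(x)·sin(4x) dx.
Evaluate the integral (use parity and integration by parts as needed): b_4 = -4·π^2 + 2 + 2·π^4.

Final answer: -4·π^2 + 2 + 2·π^4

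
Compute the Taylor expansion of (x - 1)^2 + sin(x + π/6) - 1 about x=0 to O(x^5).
x^4/48 - √(3)·x^3/12 + 3·x^2/4 + x·(-2 + √(3)/2) + 1/2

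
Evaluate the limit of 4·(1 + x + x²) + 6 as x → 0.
Direct substitution at x = 0 gives 10.

Final answer: 10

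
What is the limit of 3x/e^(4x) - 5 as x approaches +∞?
The quotient is an ∞/∞ indeterminate form as x → +∞.
The exponential denominator e^(4x) dominates the polynomial numerator (e^x ≫ x as x → ∞), so the quotient → 0.
Adding the constant: 0 - 5 = -5. Limit = -5.

Final answer: -5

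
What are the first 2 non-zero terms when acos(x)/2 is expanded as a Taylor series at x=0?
-x/2 + π/4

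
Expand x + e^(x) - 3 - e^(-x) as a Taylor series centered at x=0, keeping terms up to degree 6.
x^5/60 + x^3/3 + 3·x - 3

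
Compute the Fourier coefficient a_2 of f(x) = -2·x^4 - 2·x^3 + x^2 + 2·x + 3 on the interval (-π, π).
a_2 = (1/π) ∫_{-π}^{π} f(x)·cos(2x) dx.
Evaluate the integral (use parity and integration by parts as needed): a_2 = 7 - 4·π^2.

Final answer: 7 - 4·π^2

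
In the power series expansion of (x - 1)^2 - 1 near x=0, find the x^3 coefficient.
Expand to order 3: (x - 1)^2 - 1 = x^2 - 2·x + O(x^4).
The coefficient of x^3 is 0.

Final answer: 0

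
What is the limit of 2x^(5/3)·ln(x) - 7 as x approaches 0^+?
The product is a 0·∞ indeterminate form at x → 0⁺.
Rewrite the product as 2·ln(x) / x^(-5/3) and apply L'Hôpital, or use the standard hierarchy x^(-5/3) ≫ |ln x| as x → 0⁺.
The indeterminate product → 0, so the limit = -7.

Final answer: -7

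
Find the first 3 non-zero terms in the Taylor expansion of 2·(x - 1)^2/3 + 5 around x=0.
2·x^2/3 - 4·x/3 + 17/3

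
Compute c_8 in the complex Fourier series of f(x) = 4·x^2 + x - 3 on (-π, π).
Compute the real Fourier coefficients first: a_8 = 1/4, b_8 = -1/4.
Then c_8 = (a_8 − i·b_8)/2 = 1/8 + i/8.

Final answer: 1/8 + i/8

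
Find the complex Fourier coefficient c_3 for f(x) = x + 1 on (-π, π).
Compute the real Fourier coefficients first: a_3 = 0, b_3 = 2/3.
Then c_3 = (a_3 − i·b_3)/2 = -i/3.

Final answer: -i/3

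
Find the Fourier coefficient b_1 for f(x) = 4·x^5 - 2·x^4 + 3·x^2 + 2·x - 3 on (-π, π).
b_1 = (1/π) ∫_{-π}^{π} f(x)·sin(1x) dx.
Evaluate the integral (use parity and integration by parts as needed): b_1 = -160·π^2 + 8·π^4 + 964.

Final answer: -160·π^2 + 8·π^4 + 964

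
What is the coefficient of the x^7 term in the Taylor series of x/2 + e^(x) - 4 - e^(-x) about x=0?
Expand to order 7: x/2 + e^(x) - 4 - e^(-x) = x^7/2520 + x^5/60 + x^3/3 + 5·x/2 - 4 + O(x^8).
The coefficient of x^7 is 1/2520.

Final answer: 1/2520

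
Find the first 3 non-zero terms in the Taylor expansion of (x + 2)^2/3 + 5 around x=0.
x^2/3 + 4·x/3 + 19/3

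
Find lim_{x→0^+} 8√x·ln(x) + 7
The product is a 0·∞ indeterminate form at x → 0⁺.
Rewrite the product as 8·ln(x) / x^(-1/2) and apply L'Hôpital, or use the standard hierarchy x^(-1/2) ≫ |ln x| as x → 0⁺.
The indeterminate product → 0, so the limit = 7.

Final answer: 7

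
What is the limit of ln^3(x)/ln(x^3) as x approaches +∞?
This is an ∞/∞ indeterminate form as x → +∞.
Write ln(x^3) = 3·ln(x), reducing the quotient to ln^2(x)/3 → ∞.
Limit = ∞.

Final answer: ∞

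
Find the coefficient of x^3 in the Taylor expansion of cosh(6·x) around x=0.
Expand to order 3: cosh(6·x) = 18·x^2 + 1 + O(x^4).
The coefficient of x^3 is 0.

Final answer: 0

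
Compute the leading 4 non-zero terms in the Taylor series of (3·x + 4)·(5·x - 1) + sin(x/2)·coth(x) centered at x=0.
-41·x^4/2304 + 727·x^2/48 + 17·x - 7/2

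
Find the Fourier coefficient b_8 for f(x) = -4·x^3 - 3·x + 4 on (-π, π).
b_8 = (1/π) ∫_{-π}^{π} f(x)·sin(8x) dx.
Evaluate the integral (use parity and integration by parts as needed): b_8 = 21/32 + π^2.

Final answer: 21/32 + π^2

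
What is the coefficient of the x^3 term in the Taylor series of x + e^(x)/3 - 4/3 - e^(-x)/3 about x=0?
Expand to order 3: x + e^(x)/3 - 4/3 - e^(-x)/3 = x^3/9 + 5·x/3 - 4/3 + O(x^4).
The coefficient of x^3 is 1/9.

Final answer: 1/9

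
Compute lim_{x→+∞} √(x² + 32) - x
This is an ∞ − ∞ indeterminate form.
Multiply and divide by the conjugate √(x²+32) + x; the x² terms cancel, leaving 32/(√(x²+32)+x) → 0.
Limit = 0.

Final answer: 0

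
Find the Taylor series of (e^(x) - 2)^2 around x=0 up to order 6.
x^6/12 + 7·x^5/30 + x^4/2 + 2·x^3/3 - 2·x + 1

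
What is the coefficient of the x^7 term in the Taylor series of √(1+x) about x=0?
Expand to order 7: √(1+x) = 33·x^7/2048 - 21·x^6/1024 + 7·x^5/256 - 5·x^4/128 + x^3/16 - x^2/8 + x/2 + 1 + O(x^8).
The coefficient of x^7 is 33/2048.

Final answer: 33/2048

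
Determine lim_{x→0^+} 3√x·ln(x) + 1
The product is a 0·∞ indeterminate form at x → 0⁺.
Rewrite the product as 3·ln(x) / x^(-1/2) and apply L'Hôpital, or use the standard hierarchy x^(-1/2) ≫ |ln x| as x → 0⁺.
The indeterminate product → 0, so the limit = 1.

Final answer: 1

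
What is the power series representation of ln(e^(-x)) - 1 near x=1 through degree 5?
-2 - (x - 1)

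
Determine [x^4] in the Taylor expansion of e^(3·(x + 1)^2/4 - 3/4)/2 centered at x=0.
Expand to order 4: e^(3·(x + 1)^2/4 - 3/4)/2 = 171·x^4/256 + 27·x^3/32 + 15·x^2/16 + 3·x/4 + 1/2 + O(x^5).
The coefficient of x^4 is 171/256.

Final answer: 171/256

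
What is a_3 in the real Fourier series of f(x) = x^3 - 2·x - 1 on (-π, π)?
a_3 = (1/π) ∫_{-π}^{π} f(x)·cos(3x) dx.
Evaluate the integral (use parity and integration by parts as needed): a_3 = 0.

Final answer: 0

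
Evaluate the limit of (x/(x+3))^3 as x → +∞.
As x → +∞: x/(x+3) = 1/(1 + 3/x) → 1, and the 3rd power of a limit-1 base also → 1.
Limit = 1.

Final answer: 1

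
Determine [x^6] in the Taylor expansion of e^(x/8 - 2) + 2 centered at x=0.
Expand to order 6: e^(x/8 - 2) + 2 = x^6·e^(-2)/188743680 + x^5·e^(-2)/3932160 + x^4·e^(-2)/98304 + x^3·e^(-2)/3072 + x^2·e^(-2)/128 + x·e^(-2)/8 + e^(-2) + 2 + O(x^7).
The coefficient of x^6 is e^(-2)/188743680.

Final answer: e^(-2)/188743680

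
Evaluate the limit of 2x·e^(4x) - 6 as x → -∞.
The product is a 0·∞ indeterminate form at x → -∞.
Rewrite the product as 2x / e^(-4x) (an ∞/∞ form) and apply L'Hôpital, or use the standard hierarchy e^(4|x|) ≫ |x| as x → -∞.
The indeterminate product → 0, so the limit = -6.

Final answer: -6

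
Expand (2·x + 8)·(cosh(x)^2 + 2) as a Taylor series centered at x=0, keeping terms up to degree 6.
16·x^6/45 + 2·x^5/3 + 8·x^4/3 + 2·x^3 + 8·x^2 + 6·x + 24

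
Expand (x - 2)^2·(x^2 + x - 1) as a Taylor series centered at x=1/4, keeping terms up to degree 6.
-539/256 + 7·(x - 1/4) - 23·(x - 1/4)^2/8 - 2·(x - 1/4)^3 + (x - 1/4)^4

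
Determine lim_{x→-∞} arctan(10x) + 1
Evaluate the dominant behaviour as x → -∞; each term tends to a finite value or vanishes.
Limit = 1 - π/2.

Final answer: 1 - π/2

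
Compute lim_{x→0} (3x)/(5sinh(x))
Both numerator and denominator → 0 as x → 0; this is a 0/0 indeterminate form.
Expand each to leading order near x = 0: numerator ~ 3·x, denominator ~ 5·x.
The limit of the ratio is 3/5.

Final answer: 3/5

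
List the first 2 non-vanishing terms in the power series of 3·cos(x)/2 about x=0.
3/2 - 3·x^2/4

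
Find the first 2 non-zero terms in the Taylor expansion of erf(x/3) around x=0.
-2·x^3/(81·√(π)) + 2·x/(3·√(π))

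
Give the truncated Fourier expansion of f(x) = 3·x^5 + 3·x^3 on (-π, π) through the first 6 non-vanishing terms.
(-114·π^2 + 6·π^4 + 684)·sin(x) + (-3·π^4 - 18 + 12·π^2)·sin(2·x) + (-22·π^2/9 + 44/27 + 2·π^4)·sin(3·x) + (-3·π^4/2 - 9/64 + 3·π^2/8)·sin(4·x) + (-36/625 + 6·π^2/25 + 6·π^4/5)·sin(5·x) + (-π^4 - 4·π^2/9 + 2/27)·sin(6·x)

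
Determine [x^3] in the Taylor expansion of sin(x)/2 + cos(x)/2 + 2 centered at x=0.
Expand to order 3: sin(x)/2 + cos(x)/2 + 2 = -x^3/12 - x^2/4 + x/2 + 5/2 + O(x^4).
The coefficient of x^3 is -1/12.

Final answer: -1/12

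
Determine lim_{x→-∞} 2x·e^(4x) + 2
The product is a 0·∞ indeterminate form at x → -∞.
Rewrite the product as 2x / e^(-4x) (an ∞/∞ form) and apply L'Hôpital, or use the standard hierarchy e^(4|x|) ≫ |x| as x → -∞.
The indeterminate product → 0, so the limit = 2.

Final answer: 2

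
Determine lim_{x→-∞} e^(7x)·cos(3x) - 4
Evaluate the dominant behaviour as x → -∞; each term tends to a finite value or vanishes.
Limit = -4.

Final answer: -4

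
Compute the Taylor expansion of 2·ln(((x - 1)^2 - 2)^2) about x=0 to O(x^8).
1912·x^7/7 - 132·x^6 + 328·x^5/5 - 34·x^4 + 56·x^3/3 - 12·x^2 + 8·x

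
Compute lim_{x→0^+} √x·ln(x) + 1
The product is a 0·∞ indeterminate form at x → 0⁺.
Rewrite the product as ln(x) / x^(-1/2) and apply L'Hôpital, or use the standard hierarchy x^(-1/2) ≫ |ln x| as x → 0⁺.
The indeterminate product → 0, so the limit = 1.

Final answer: 1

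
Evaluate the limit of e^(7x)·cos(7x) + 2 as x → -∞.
Evaluate the dominant behaviour as x → -∞; each term tends to a finite value or vanishes.
Limit = 2.

Final answer: 2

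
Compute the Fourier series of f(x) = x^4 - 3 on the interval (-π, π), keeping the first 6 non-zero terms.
(48 - 8·π^2)·cos(x) + (-3 + 2·π^2)·cos(2·x) + (16/27 - 8·π^2/9)·cos(3·x) + (-3/16 + π^2/2)·cos(4·x) + (48/625 - 8·π^2/25)·cos(5·x) - 3 + π^4/5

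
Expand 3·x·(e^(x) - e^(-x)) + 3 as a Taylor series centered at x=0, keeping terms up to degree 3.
6·x^2 + 3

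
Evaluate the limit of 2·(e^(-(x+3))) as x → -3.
Direct substitution at x = -3 gives 2.

Final answer: 2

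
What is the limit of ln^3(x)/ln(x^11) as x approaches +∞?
This is an ∞/∞ indeterminate form as x → +∞.
Write ln(x^11) = 11·ln(x), reducing the quotient to ln^2(x)/11 → ∞.
Limit = ∞.

Final answer: ∞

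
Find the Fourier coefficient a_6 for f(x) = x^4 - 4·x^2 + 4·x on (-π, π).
a_6 = (1/π) ∫_{-π}^{π} f(x)·cos(6x) dx.
Evaluate the integral (use parity and integration by parts as needed): a_6 = -13/27 + 2·π^2/9.

Final answer: -13/27 + 2·π^2/9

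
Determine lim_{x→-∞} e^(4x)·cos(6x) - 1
Evaluate the dominant behaviour as x → -∞; each term tends to a finite value or vanishes.
Limit = -1.

Final answer: -1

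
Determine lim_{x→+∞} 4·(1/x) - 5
Evaluate the dominant behaviour as x → +∞; each term tends to a finite value or vanishes.
Limit = -5.

Final answer: -5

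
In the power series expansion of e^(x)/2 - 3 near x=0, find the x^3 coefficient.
Expand to order 3: e^(x)/2 - 3 = x^3/12 + x^2/4 + x/2 - 5/2 + O(x^4).
The coefficient of x^3 is 1/12.

Final answer: 1/12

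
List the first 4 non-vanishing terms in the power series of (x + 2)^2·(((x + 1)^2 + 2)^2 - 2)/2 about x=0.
34·x^3 + 95·x^2/2 + 38·x + 14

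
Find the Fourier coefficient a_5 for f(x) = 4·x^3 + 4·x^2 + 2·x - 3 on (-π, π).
a_5 = (1/π) ∫_{-π}^{π} f(x)·cos(5x) dx.
Evaluate the integral (use parity and integration by parts as needed): a_5 = -16/25.

Final answer: -16/25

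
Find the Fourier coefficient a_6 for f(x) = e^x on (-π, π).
a_6 = (1/π) ∫_{-π}^{π} f(x)·cos(6x) dx.
Evaluate the integral (use parity and integration by parts as needed): a_6 = (-1 + e^(2·π))·e^(-π)/(37·π).

Final answer: (-1 + e^(2·π))·e^(-π)/(37·π)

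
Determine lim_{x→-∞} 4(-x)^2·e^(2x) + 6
The product is a 0·∞ indeterminate form at x → -∞.
Rewrite the product as 4(-x)^2 / e^(-2x) (an ∞/∞ form) and apply L'Hôpital, or use the standard hierarchy e^(2|x|) ≫ |(-x)^2| as x → -∞.
The indeterminate product → 0, so the limit = 6.

Final answer: 6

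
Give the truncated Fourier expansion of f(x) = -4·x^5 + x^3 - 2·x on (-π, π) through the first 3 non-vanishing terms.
(-976 - 8·π^4 + 162·π^2)·sin(x) + (-21·π^2 + 67/2 + 4·π^4)·sin(2·x) + (-8·π^4/3 - 464/81 + 178·π^2/27)·sin(3·x)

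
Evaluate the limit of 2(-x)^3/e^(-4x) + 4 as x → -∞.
The quotient is an ∞/∞ indeterminate form as x → -∞.
Compare growth rates of the dominant terms (exponentials ≫ polynomials ≫ logarithms), or apply L'Hôpital's rule; the quotient → 0.
Adding the constant: 0 + 4 = 4. Limit = 4.

Final answer: 4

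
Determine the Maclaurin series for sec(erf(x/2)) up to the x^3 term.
x^2/(2·π) + 1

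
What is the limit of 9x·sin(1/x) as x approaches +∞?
As x → +∞: let u = 1/x → 0⁺; then 9·x·sin(1/x) = 9·1·sin(u)/u → 9·1·1 = 9.
Limit = 9.

Final answer: 9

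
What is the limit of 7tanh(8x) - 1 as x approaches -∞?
Evaluate the dominant behaviour as x → -∞; each term tends to a finite value or vanishes.
Limit = -8.

Final answer: -8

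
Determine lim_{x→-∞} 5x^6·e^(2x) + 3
The product is a 0·∞ indeterminate form at x → -∞.
Rewrite the product as 5x^6 / e^(-2x) (an ∞/∞ form) and apply L'Hôpital, or use the standard hierarchy e^(2|x|) ≫ |x^6| as x → -∞.
The indeterminate product → 0, so the limit = 3.

Final answer: 3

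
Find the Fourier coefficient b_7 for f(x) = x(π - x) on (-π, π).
b_7 = (1/π) ∫_{-π}^{π} f(x)·sin(7x) dx.
Evaluate the integral (use parity and integration by parts as needed): b_7 = 2·π/7.

Final answer: 2·π/7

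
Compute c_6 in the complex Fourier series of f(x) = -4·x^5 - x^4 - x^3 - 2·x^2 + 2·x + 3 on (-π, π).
Compute the real Fourier coefficients first: a_6 = -2·π^2/9 - 5/27, b_6 = -11·π^2/27 - 97/162 + 4·π^4/3.
Then c_6 = (a_6 − i·b_6)/2 = -π^2/9 - 5/54 - 2·i·π^4/3 + 97·i/324 + 11·i·π^2/54.

Final answer: -π^2/9 - 5/54 - 2·i·π^4/3 + 97·i/324 + 11·i·π^2/54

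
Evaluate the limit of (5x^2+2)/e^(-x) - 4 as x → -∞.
The quotient is an ∞/∞ indeterminate form as x → -∞.
Compare growth rates of the dominant terms (exponentials ≫ polynomials ≫ logarithms), or apply L'Hôpital's rule; the quotient → 0.
Adding the constant: 0 - 4 = -4. Limit = -4.

Final answer: -4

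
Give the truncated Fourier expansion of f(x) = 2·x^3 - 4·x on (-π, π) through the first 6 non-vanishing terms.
(-32 + 4·π^2)·sin(x) + (7 - 2·π^2)·sin(2·x) + (-32/9 + 4·π^2/3)·sin(3·x) + (19/8 - π^2)·sin(4·x) + (-224/125 + 4·π^2/5)·sin(5·x) + (13/9 - 2·π^2/3)·sin(6·x)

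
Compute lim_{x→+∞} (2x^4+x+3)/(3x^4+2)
This is an ∞/∞ indeterminate form as x → +∞.
Divide numerator and denominator by x^4 and let the lower-order terms vanish; the leading terms give 2/3.
Limit = 2/3.

Final answer: 2/3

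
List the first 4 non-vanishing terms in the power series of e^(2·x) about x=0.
4·x^3/3 + 2·x^2 + 2·x + 1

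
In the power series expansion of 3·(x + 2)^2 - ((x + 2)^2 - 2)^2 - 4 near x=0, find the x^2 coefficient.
Expand to order 2: 3·(x + 2)^2 - ((x + 2)^2 - 2)^2 - 4 = -17·x^2 - 4·x + 4 + O(x^3).
The coefficient of x^2 is -17.

Final answer: -17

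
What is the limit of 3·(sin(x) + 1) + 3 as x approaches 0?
Direct substitution at x = 0 gives 6.

Final answer: 6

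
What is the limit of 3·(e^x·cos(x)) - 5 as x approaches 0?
Direct substitution at x = 0 gives -2.

Final answer: -2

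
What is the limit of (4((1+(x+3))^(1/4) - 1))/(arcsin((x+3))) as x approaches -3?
Both numerator and denominator → 0 as x → -3; this is a 0/0 indeterminate form.
Expand each to leading order near x = -3: numerator ~ (x + 3), denominator ~ (x + 3).
The limit of the ratio is 1.

Final answer: 1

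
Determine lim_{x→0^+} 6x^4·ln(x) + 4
The product is a 0·∞ indeterminate form at x → 0⁺.
Rewrite the product as 6·ln(x) / x^(-4) and apply L'Hôpital, or use the standard hierarchy x^(-4) ≫ |ln x| as x → 0⁺.
The indeterminate product → 0, so the limit = 4.

Final answer: 4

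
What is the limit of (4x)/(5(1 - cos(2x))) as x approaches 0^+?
Both numerator and denominator → 0 as x → 0^+; this is a 0/0 indeterminate form.
Expand each to leading order near x = 0: numerator ~ 4·x, denominator ~ 10·x^2.
The limit of the ratio is ∞.

Final answer: ∞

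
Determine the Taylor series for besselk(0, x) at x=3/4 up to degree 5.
besselk(0, 3/4) - besselk(1, 3/4)·(x - 3/4) + (besselk(0, 3/4)/4 + besselk(2, 3/4)/4)·(x - 3/4)^2 + (-besselk(3, 3/4)/24 - besselk(1, 3/4)/8)·(x - 3/4)^3 + (besselk(0, 3/4)/64 + besselk(2, 3/4)/48 + besselk(4, 3/4)/192)·(x - 3/4)^4 + (-besselk(5, 3/4)/1920 - besselk(3, 3/4)/384 - besselk(1, 3/4)/192)·(x - 3/4)^5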